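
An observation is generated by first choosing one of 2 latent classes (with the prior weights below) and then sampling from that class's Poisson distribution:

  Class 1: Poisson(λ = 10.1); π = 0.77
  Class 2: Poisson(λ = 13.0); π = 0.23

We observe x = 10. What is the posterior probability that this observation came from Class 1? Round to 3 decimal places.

P(component k | x) = w_k·f_k(x) / marginal(x), where marginal(x) = Σ_j w_j·f_j(x).
Component likelihoods at x = 10:
  L_1 = e^(−10.1)·10.1^10/10! = 0.125048
  L_2 = e^(−13.0)·13.0^10/10! = 0.0858702
Prior × likelihood for each component:
  w_1·L_1 = 0.77 × 0.125048 = 0.0962869
  w_2·L_2 = 0.23 × 0.0858702 = 0.0197501
Normaliser: 0.0962869 + 0.0197501 = 0.116037
Responsibility of Class 1: 0.0962869 / 0.116037 ≈ 0.830

0.830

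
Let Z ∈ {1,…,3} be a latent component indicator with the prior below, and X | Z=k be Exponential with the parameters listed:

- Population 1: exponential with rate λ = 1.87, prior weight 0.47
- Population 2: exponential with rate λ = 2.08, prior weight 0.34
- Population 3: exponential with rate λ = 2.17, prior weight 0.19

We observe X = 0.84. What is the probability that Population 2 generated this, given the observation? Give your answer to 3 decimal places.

The responsibility of component k is w_k f_k(x) divided by Σ_j w_j f_j(x).
Component likelihoods at x = 0.84:
  L_1 = 1.87·e^(−1.87·0.84) = 1.87·e^(−1.5708) = 0.388733
  L_2 = 2.08·e^(−2.08·0.84) = 2.08·e^(−1.7472) = 0.362463
  L_3 = 2.17·e^(−2.17·0.84) = 2.17·e^(−1.8228) = 0.350613
Prior × likelihood for each component:
  w_1·L_1 = 0.47 × 0.388733 = 0.182705
  w_2·L_2 = 0.34 × 0.362463 = 0.123238
  w_3·L_3 = 0.19 × 0.350613 = 0.0666164
Marginal: 0.182705 + 0.123238 + 0.0666164 = 0.372559
P(Population 2 | data) = 0.123238 / 0.372559 ≈ 0.331

0.331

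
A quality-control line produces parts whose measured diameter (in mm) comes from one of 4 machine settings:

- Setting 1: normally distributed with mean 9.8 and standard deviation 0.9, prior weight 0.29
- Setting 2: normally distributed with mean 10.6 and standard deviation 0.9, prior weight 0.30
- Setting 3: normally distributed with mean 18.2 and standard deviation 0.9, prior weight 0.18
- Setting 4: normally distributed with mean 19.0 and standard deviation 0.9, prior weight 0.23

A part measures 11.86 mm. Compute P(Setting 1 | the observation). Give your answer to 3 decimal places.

Posterior ∝ prior × likelihood, so P(k | x) ∝ P(Z=k) f_k(x); normalise over all components.
Evaluate each component's likelihood at the observed value:
  f_1 = (1/(0.9·√(2π)))·exp(−(11.86−9.8)²/(2·0.9²)) = 0.443269·exp(-2.61951) = 0.0322872
  f_2 = (1/(0.9·√(2π)))·exp(−(11.86−10.6)²/(2·0.9²)) = 0.443269·exp(-0.98000) = 0.166364
  f_3 = (1/(0.9·√(2π)))·exp(−(11.86−18.2)²/(2·0.9²)) = 0.443269·exp(-24.81210) = 7.42865e-12
  f_4 = (1/(0.9·√(2π)))·exp(−(11.86−19.0)²/(2·0.9²)) = 0.443269·exp(-31.46889) = 9.54779e-15
Prior × likelihood for each component:
  P(Z=1)·f_1 = 0.29 × 0.0322872 = 0.00936329
  P(Z=2)·f_2 = 0.30 × 0.166364 = 0.0499092
  P(Z=3)·f_3 = 0.18 × 7.42865e-12 = 1.33716e-12
  P(Z=4)·f_4 = 0.23 × 9.54779e-15 = 2.19599e-15
Denominator: 0.00936329 + 0.0499092 + 1.33716e-12 + 2.19599e-15 = 0.0592724
Responsibility of Setting 1: 0.00936329 / 0.0592724 ≈ 0.158

0.158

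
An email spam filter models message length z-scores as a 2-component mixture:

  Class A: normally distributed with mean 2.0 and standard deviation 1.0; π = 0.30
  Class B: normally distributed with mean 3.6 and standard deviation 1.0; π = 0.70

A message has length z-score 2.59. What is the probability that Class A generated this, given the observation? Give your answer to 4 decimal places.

Posterior ∝ prior × likelihood, so P(k | x) ∝ π_k f_k(x); normalise over all components.
Evaluate each component's likelihood at the observed value:
  f_A = (1/(1.0·√(2π)))·exp(−(2.59−2.0)²/(2·1.0²)) = 0.398942·exp(-0.17405) = 0.335213
  f_B = (1/(1.0·√(2π)))·exp(−(2.59−3.6)²/(2·1.0²)) = 0.398942·exp(-0.51005) = 0.239551
Prior × likelihood for each component:
  π_A·f_A = 0.30 × 0.335213 = 0.100564
  π_B·f_B = 0.70 × 0.239551 = 0.167686
Marginal: 0.100564 + 0.167686 = 0.26825
So the posterior for Class A is 0.100564 / 0.26825 ≈ 0.3749.

0.3749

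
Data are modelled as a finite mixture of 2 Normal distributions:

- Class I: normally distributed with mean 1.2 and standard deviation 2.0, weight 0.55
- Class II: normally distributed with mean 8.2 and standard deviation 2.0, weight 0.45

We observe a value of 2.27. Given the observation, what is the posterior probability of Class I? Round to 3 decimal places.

The responsibility of component k is P(Z=k) f_k(x) divided by Σ_j P(Z=j) f_j(x).
Normal densities:
  p_I = 0.172873
  p_II = 0.00245974
Multiply by the mixture weights:
  P(Z=I)·p_I = 0.55 × 0.172873 = 0.0950801
  P(Z=II)·p_II = 0.45 × 0.00245974 = 0.00110688
Evidence: 0.0950801 + 0.00110688 = 0.096187
Responsibility of Class I: 0.0950801 / 0.096187 ≈ 0.988

0.988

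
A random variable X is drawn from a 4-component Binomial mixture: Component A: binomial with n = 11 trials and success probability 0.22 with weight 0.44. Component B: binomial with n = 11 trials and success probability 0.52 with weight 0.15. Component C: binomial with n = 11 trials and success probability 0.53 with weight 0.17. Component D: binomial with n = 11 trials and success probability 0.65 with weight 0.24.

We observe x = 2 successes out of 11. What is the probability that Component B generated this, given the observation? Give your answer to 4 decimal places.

0.0229

By Bayes' theorem, P(k | x) = π_k f_k(x) / Σ_j π_j f_j(x).
Binomial probabilities:
  p_A = C(11,2)·0.22^2·0.78^9 = 55·0.0484·0.106869 = 0.284485
  p_B = C(11,2)·0.52^2·0.48^9 = 55·0.2704·0.00135261 = 0.0201159
  p_C = C(11,2)·0.53^2·0.47^9 = 55·0.2809·0.00111913 = 0.01729
  p_D = C(11,2)·0.65^2·0.35^9 = 55·0.4225·7.88156e-05 = 0.00183148
Prior × likelihood for each component:
  π_A·p_A = 0.44 × 0.284485 = 0.125173
  π_B·p_B = 0.15 × 0.0201159 = 0.00301739
  π_C·p_C = 0.17 × 0.01729 = 0.0029393
  π_D·p_D = 0.24 × 0.00183148 = 0.000439555
Denominator: 0.125173 + 0.00301739 + 0.0029393 + 0.000439555 = 0.13157
P(Component B | 2 successes out of 11) ≈ 0.0229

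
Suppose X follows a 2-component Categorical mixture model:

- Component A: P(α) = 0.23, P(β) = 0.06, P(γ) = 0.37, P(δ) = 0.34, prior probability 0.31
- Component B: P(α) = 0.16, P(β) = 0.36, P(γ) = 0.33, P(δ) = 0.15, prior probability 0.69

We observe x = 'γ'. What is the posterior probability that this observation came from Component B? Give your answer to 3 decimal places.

P(component k | x) = w_k·f_k(x) / marginal(x), where marginal(x) = Σ_j w_j·f_j(x).
Evaluate each component's likelihood at the observed value:
  f_A = P(γ | comp) = 0.37
  f_B = P(γ | comp) = 0.33
Prior × likelihood for each component:
  w_A·f_A = 0.31 × 0.37 = 0.1147
  w_B·f_B = 0.69 × 0.33 = 0.2277
Denominator: 0.1147 + 0.2277 = 0.3424
P(Component B | x) = 0.2277 / 0.3424 ≈ 0.665

0.665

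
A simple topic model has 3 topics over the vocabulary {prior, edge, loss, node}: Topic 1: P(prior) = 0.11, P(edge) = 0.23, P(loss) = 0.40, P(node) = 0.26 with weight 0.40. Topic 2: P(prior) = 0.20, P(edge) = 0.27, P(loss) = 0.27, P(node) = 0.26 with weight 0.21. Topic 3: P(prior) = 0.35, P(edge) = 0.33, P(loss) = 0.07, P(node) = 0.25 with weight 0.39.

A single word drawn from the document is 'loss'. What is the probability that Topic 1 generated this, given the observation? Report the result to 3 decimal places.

0.656

P(component k | x) = w_k·f_k(x) / marginal(x), where marginal(x) = Σ_j w_j·f_j(x).
Component likelihoods at x = 'loss':
  p_1 = P(loss | comp) = 0.40
  p_2 = P(loss | comp) = 0.27
  p_3 = P(loss | comp) = 0.07
Prior × likelihood for each component:
  w_1·p_1 = 0.40 × 0.4 = 0.16
  w_2·p_2 = 0.21 × 0.27 = 0.0567
  w_3·p_3 = 0.39 × 0.07 = 0.0273
Denominator: 0.16 + 0.0567 + 0.0273 = 0.244
Responsibility of Topic 1: 0.16 / 0.244 ≈ 0.656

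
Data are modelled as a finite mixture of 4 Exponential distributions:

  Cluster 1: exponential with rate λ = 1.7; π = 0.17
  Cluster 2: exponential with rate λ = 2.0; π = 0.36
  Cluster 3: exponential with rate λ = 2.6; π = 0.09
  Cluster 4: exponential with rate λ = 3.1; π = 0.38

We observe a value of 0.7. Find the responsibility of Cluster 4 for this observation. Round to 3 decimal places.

0.307

Apply Bayes' rule: the posterior for each component is proportional to its prior times its likelihood at x.
Exponential densities:
  p_1 = 0.517176
  p_2 = 0.493194
  p_3 = 0.421267
  p_4 = 0.353951
Weight by the priors:
  π_1·p_1 = 0.17 × 0.517176 = 0.0879199
  π_2·p_2 = 0.36 × 0.493194 = 0.17755
  π_3·p_3 = 0.09 × 0.421267 = 0.037914
  π_4·p_4 = 0.38 × 0.353951 = 0.134501
Denominator: 0.0879199 + 0.17755 + 0.037914 + 0.134501 = 0.437885
P(Cluster 4 | the observation) = 0.134501 / 0.437885 ≈ 0.307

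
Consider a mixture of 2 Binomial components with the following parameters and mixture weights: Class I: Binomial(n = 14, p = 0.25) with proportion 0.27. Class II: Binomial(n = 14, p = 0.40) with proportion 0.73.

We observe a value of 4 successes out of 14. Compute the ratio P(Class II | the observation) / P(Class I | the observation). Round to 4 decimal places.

1.9026

The posterior odds equal the prior odds times the likelihood ratio: (w_i/w_j)·(f_i(x)/f_j(x)).
Binomial probabilities:
  f_I = C(14,4)·0.25^4·0.75^10 = 1001·0.00390625·0.0563135 = 0.220195
  f_II = C(14,4)·0.40^4·0.60^10 = 1001·0.0256·0.00604662 = 0.154948
0.113112 / 0.0594526 ≈ 1.9026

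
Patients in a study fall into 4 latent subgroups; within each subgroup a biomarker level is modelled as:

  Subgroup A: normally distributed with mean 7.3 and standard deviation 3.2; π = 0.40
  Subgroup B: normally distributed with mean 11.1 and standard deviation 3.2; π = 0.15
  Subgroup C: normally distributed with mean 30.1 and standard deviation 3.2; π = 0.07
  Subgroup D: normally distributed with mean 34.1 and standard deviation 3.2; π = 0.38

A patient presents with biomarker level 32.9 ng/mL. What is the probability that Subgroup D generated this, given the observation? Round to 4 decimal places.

0.8812

Posterior ∝ prior × likelihood, so P(k | x) ∝ P(Z=k) f_k(x); normalise over all components.
Component likelihoods at x = 32.9 ng/mL:
  f_A = 1.57883e-15
  f_B = 1.04213e-11
  f_C = 0.0850172
  f_D = 0.116205
Prior × likelihood for each component:
  P(Z=A)·f_A = 0.40 × 1.57883e-15 = 6.31534e-16
  P(Z=B)·f_B = 0.15 × 1.04213e-11 = 1.5632e-12
  P(Z=C)·f_C = 0.07 × 0.0850172 = 0.0059512
  P(Z=D)·f_D = 0.38 × 0.116205 = 0.0441578
Marginal: 6.31534e-16 + 1.5632e-12 + 0.0059512 + 0.0441578 = 0.050109
P(Subgroup D | the observation) = 0.0441578 / 0.050109 ≈ 0.8812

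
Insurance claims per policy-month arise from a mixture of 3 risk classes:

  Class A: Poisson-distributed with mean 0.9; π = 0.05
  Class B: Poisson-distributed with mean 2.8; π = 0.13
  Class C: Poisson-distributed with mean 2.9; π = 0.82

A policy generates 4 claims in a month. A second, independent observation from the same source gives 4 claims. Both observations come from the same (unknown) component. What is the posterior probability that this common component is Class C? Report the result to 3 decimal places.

Apply Bayes' rule: the posterior for each component is proportional to its prior times its likelihood at x.
Since both observations come from the same component, the likelihood for component k is f_k(x₁)·f_k(x₂).
  p_A = [e^(−0.9)·0.9^4/4! = 0.0111146] × [0.0111146] = 0.000123534
  p_B = [e^(−2.8)·2.8^4/4! = 0.155739] × [0.155739] = 0.0242545
  p_C = [e^(−2.9)·2.9^4/4! = 0.162154] × [0.162154] = 0.0262938
Unnormalised posteriors:
  w_A·p_A = 0.05 × 0.000123534 = 6.17671e-06
  w_B·p_B = 0.13 × 0.0242545 = 0.00315309
  w_C·p_C = 0.82 × 0.0262938 = 0.0215609
Normaliser: 6.17671e-06 + 0.00315309 + 0.0215609 = 0.0247202
Responsibility of Class C: 0.0215609 / 0.0247202 ≈ 0.872

0.872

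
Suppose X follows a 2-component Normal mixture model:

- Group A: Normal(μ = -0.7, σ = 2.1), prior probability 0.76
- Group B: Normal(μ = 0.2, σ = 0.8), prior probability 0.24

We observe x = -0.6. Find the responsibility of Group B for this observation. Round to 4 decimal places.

The responsibility of component k is π_k f_k(x) divided by Σ_j π_j f_j(x).
Evaluate each component's likelihood at the observed value:
  p_A = (1/(2.1·√(2π)))·exp(−(-0.6−-0.7)²/(2·2.1²)) = 0.189973·exp(-0.00113) = 0.189757
  p_B = (1/(0.8·√(2π)))·exp(−(-0.6−0.2)²/(2·0.8²)) = 0.498678·exp(-0.50000) = 0.302463
Prior × likelihood for each component:
  π_A·p_A = 0.76 × 0.189757 = 0.144216
  π_B·p_B = 0.24 × 0.302463 = 0.0725912
Evidence: 0.144216 + 0.0725912 = 0.216807
P(Group B | data) ≈ 0.3348

0.3348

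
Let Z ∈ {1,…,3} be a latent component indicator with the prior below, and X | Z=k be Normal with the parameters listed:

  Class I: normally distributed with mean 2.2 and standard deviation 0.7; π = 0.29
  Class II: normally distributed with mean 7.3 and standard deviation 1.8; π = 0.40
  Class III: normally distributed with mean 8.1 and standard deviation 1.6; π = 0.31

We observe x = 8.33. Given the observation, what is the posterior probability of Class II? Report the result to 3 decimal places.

0.496

Apply Bayes' rule: the posterior for each component is proportional to its prior times its likelihood at x.
Component likelihoods at x = 8.33:
  p_I = (1/(0.7·√(2π)))·exp(−(8.33−2.2)²/(2·0.7²)) = 0.569918·exp(-38.34378) = 1.26859e-17
  p_II = (1/(1.8·√(2π)))·exp(−(8.33−7.3)²/(2·1.8²)) = 0.221635·exp(-0.16372) = 0.188163
  p_III = (1/(1.6·√(2π)))·exp(−(8.33−8.1)²/(2·1.6²)) = 0.249339·exp(-0.01033) = 0.246776
Prior × likelihood for each component:
  P(Z=I)·p_I = 0.29 × 1.26859e-17 = 3.67892e-18
  P(Z=II)·p_II = 0.40 × 0.188163 = 0.0752654
  P(Z=III)·p_III = 0.31 × 0.246776 = 0.0765006
Marginal: 3.67892e-18 + 0.0752654 + 0.0765006 = 0.151766
P(Class II | x) = 0.0752654 / 0.151766 ≈ 0.496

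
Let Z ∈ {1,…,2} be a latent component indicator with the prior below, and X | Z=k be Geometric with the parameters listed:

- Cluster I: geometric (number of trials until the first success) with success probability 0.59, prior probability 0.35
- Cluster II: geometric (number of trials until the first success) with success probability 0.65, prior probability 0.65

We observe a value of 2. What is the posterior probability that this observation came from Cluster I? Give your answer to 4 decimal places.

0.3641

By Bayes' theorem, P(k | x) = w_k f_k(x) / Σ_j w_j f_j(x).
Geometric probabilities:
  p_I = 0.2419
  p_II = 0.2275
Unnormalised posteriors:
  w_I·p_I = 0.35 × 0.2419 = 0.084665
  w_II·p_II = 0.65 × 0.2275 = 0.147875
Marginal: 0.084665 + 0.147875 = 0.23254
P(Cluster I | the observation) = 0.084665 / 0.23254 ≈ 0.3641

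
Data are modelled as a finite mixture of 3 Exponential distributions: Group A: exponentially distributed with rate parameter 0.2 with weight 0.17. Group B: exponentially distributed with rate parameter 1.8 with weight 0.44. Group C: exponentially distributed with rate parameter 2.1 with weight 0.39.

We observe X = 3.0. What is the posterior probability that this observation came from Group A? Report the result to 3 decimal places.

0.786

P(component k | x) = π_k·f_k(x) / marginal(x), where marginal(x) = Σ_j π_j·f_j(x).
Evaluate each component's likelihood at the observed value:
  L_A = 0.2·e^(−0.2·3.0) = 0.2·e^(−0.6000) = 0.109762
  L_B = 1.8·e^(−1.8·3.0) = 1.8·e^(−5.4000) = 0.00812985
  L_C = 2.1·e^(−2.1·3.0) = 2.1·e^(−6.3000) = 0.00385624
Unnormalised posteriors:
  π_A·L_A = 0.17 × 0.109762 = 0.0186596
  π_B·L_B = 0.44 × 0.00812985 = 0.00357713
  π_C·L_C = 0.39 × 0.00385624 = 0.00150393
Normaliser: 0.0186596 + 0.00357713 + 0.00150393 = 0.0237407
Responsibility of Group A: 0.0186596 / 0.0237407 ≈ 0.786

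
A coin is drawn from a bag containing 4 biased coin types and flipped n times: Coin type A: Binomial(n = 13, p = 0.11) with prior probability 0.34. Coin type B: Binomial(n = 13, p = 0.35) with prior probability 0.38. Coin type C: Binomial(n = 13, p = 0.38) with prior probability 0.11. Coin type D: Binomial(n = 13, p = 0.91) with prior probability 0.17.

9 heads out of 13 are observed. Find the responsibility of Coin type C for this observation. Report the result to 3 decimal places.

0.210

By Bayes' theorem, P(k | x) = π_k f_k(x) / Σ_j π_j f_j(x).
Binomial probabilities:
  L_A = C(13,9)·0.11^9·0.89^4 = 715·2.35795e-09·0.627422 = 1.05779e-06
  L_B = C(13,9)·0.35^9·0.65^4 = 715·7.88156e-05·0.178506 = 0.0100594
  L_C = C(13,9)·0.38^9·0.62^4 = 715·0.000165216·0.147763 = 0.0174552
  L_D = C(13,9)·0.91^9·0.09^4 = 715·0.42793·6.561e-05 = 0.0200747
Prior × likelihood for each component:
  π_A·L_A = 0.34 × 1.05779e-06 = 3.59649e-07
  π_B·L_B = 0.38 × 0.0100594 = 0.00382257
  π_C·L_C = 0.11 × 0.0174552 = 0.00192007
  π_D·L_D = 0.17 × 0.0200747 = 0.0034127
Evidence: 3.59649e-07 + 0.00382257 + 0.00192007 + 0.0034127 = 0.0091557
Responsibility of Coin type C: 0.00192007 / 0.0091557 ≈ 0.210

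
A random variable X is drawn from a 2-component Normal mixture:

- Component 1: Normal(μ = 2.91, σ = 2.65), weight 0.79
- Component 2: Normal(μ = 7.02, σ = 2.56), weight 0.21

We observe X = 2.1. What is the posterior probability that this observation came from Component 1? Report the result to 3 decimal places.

Posterior ∝ prior × likelihood, so P(k | x) ∝ π_k f_k(x); normalise over all components.
Normal densities:
  f_1 = 0.143673
  f_2 = 0.0245818
Unnormalised posteriors:
  π_1·f_1 = 0.79 × 0.143673 = 0.113502
  π_2·f_2 = 0.21 × 0.0245818 = 0.00516219
Denominator: 0.113502 + 0.00516219 = 0.118664
Responsibility of Component 1: 0.113502 / 0.118664 ≈ 0.956

0.956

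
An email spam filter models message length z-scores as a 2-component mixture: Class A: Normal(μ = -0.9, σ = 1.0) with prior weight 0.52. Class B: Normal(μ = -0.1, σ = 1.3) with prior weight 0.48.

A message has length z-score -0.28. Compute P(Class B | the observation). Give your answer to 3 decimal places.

Apply Bayes' rule: the posterior for each component is proportional to its prior times its likelihood at x.
Evaluate each component's likelihood at the observed value:
  L_A = (1/(1.0·√(2π)))·exp(−(-0.28−-0.9)²/(2·1.0²)) = 0.398942·exp(-0.19220) = 0.329184
  L_B = (1/(1.3·√(2π)))·exp(−(-0.28−-0.1)²/(2·1.3²)) = 0.306879·exp(-0.00959) = 0.303951
Weight by the priors:
  π_A·L_A = 0.52 × 0.329184 = 0.171176
  π_B·L_B = 0.48 × 0.303951 = 0.145897
Sum: 0.171176 + 0.145897 = 0.317072
So the posterior for Class B is 0.145897 / 0.317072 ≈ 0.460.

0.460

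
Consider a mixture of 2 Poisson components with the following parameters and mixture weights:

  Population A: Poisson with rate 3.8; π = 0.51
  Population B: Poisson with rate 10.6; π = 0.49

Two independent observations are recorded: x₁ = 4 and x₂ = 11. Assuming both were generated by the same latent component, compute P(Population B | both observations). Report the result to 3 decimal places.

Posterior ∝ prior × likelihood, so P(k | x) ∝ π_k f_k(x); normalise over all components.
Since both observations come from the same component, the likelihood for component k is f_k(x₁)·f_k(x₂).
  L_A = [e^(−3.8)·3.8^4/4! = 0.194359] × [0.00133704] = 0.000259866
  L_B = [e^(−10.6)·10.6^4/4! = 0.0131066] × [0.118492] = 0.00155302
Weight by the priors:
  π_A·L_A = 0.51 × 0.000259866 = 0.000132531
  π_B·L_B = 0.49 × 0.00155302 = 0.000760981
Denominator: 0.000132531 + 0.000760981 = 0.000893513
P(Population B | x₁,x₂) = 0.000760981 / 0.000893513 ≈ 0.852

0.852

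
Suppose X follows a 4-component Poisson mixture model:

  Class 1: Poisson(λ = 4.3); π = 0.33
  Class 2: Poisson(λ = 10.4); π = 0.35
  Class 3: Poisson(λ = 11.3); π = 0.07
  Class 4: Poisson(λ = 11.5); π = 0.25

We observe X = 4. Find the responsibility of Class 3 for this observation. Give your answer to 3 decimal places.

0.008

P(component k | x) = π_k·f_k(x) / marginal(x), where marginal(x) = Σ_j π_j·f_j(x).
Component likelihoods at x = 4:
  L_1 = e^(−4.3)·4.3^4/4! = 0.193284
  L_2 = e^(−10.4)·10.4^4/4! = 0.014834
  L_3 = e^(−11.3)·11.3^4/4! = 0.00840572
  L_4 = e^(−11.5)·11.5^4/4! = 0.00738233
Weight by the priors:
  π_1·L_1 = 0.33 × 0.193284 = 0.0637838
  π_2·L_2 = 0.35 × 0.014834 = 0.00519191
  π_3·L_3 = 0.07 × 0.00840572 = 0.0005884
  π_4·L_4 = 0.25 × 0.00738233 = 0.00184558
Evidence: 0.0637838 + 0.00519191 + 0.0005884 + 0.00184558 = 0.0714097
Responsibility of Class 3: 0.0005884 / 0.0714097 ≈ 0.008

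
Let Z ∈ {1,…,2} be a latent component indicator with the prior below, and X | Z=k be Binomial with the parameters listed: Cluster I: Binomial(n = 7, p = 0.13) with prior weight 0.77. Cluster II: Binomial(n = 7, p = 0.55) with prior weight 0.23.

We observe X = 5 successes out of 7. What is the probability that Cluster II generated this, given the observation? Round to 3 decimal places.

0.991

The responsibility of component k is π_k f_k(x) divided by Σ_j π_j f_j(x).
Binomial probabilities:
  f_I = C(7,5)·0.13^5·0.87^2 = 21·3.71293e-05·0.7569 = 0.000590167
  f_II = C(7,5)·0.55^5·0.45^2 = 21·0.0503284·0.2025 = 0.214022
Multiply by the mixture weights:
  π_I·f_I = 0.77 × 0.000590167 = 0.000454428
  π_II·f_II = 0.23 × 0.214022 = 0.049225
Normaliser: 0.000454428 + 0.049225 = 0.0496794
Responsibility of Cluster II: 0.049225 / 0.0496794 ≈ 0.991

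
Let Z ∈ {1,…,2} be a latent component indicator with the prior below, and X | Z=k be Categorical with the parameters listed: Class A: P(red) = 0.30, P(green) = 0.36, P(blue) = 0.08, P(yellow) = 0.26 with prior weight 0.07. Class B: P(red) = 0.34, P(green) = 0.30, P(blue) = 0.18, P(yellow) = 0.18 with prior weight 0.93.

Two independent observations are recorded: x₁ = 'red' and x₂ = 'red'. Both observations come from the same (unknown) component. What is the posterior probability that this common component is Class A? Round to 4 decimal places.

0.0554

Apply Bayes' rule: the posterior for each component is proportional to its prior times its likelihood at x.
Since both observations come from the same component, the likelihood for component k is f_k(x₁)·f_k(x₂).
  p_A = [P(red | comp) = 0.30] × [0.3] = 0.09
  p_B = [P(red | comp) = 0.34] × [0.34] = 0.1156
Weight by the priors:
  π_A·p_A = 0.07 × 0.09 = 0.0063
  π_B·p_B = 0.93 × 0.1156 = 0.107508
Marginal: 0.0063 + 0.107508 = 0.113808
P(Class A | data) ≈ 0.0554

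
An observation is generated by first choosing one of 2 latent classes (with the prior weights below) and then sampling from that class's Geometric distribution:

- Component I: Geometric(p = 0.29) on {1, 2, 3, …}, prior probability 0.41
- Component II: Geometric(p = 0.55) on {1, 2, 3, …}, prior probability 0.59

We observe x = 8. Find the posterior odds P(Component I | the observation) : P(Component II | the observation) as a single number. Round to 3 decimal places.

8.918

Since P(k|x) ∝ P(Z=k) f_k(x), the posterior odds are P(Z=i) f_i(x) / (P(Z=j) f_j(x)).
Evaluate each component's likelihood at the observed value:
  p_I = 0.29·(1−0.29)^7 = 0.29·0.0909512 = 0.0263758
  p_II = 0.55·(1−0.55)^7 = 0.55·0.00373669 = 0.00205518
0.0108141 / 0.00121256 ≈ 8.918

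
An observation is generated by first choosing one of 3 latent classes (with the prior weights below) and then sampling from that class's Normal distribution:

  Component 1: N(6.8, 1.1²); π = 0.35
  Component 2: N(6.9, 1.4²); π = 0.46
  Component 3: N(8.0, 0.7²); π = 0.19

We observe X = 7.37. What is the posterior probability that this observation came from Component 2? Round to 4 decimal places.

The responsibility of component k is π_k f_k(x) divided by Σ_j π_j f_j(x).
Evaluate each component's likelihood at the observed value:
  p_1 = (1/(1.1·√(2π)))·exp(−(7.37−6.8)²/(2·1.1²)) = 0.362675·exp(-0.13426) = 0.317111
  p_2 = (1/(1.4·√(2π)))·exp(−(7.37−6.9)²/(2·1.4²)) = 0.284959·exp(-0.05635) = 0.269345
  p_3 = (1/(0.7·√(2π)))·exp(−(7.37−8.0)²/(2·0.7²)) = 0.569918·exp(-0.40500) = 0.380122
Prior × likelihood for each component:
  π_1·p_1 = 0.35 × 0.317111 = 0.110989
  π_2·p_2 = 0.46 × 0.269345 = 0.123899
  π_3·p_3 = 0.19 × 0.380122 = 0.0722231
Denominator: 0.110989 + 0.123899 + 0.0722231 = 0.30711
P(Component 2 | the observation) = 0.123899 / 0.30711 ≈ 0.4034

0.4034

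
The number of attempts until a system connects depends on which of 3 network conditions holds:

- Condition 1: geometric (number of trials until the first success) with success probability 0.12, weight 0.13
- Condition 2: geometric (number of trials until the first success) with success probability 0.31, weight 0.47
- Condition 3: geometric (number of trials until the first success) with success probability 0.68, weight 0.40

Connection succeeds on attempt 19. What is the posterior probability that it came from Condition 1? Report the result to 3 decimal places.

The responsibility of component k is π_k f_k(x) divided by Σ_j π_j f_j(x).
Geometric probabilities:
  L_1 = 0.012019
  L_2 = 0.000389624
  L_3 = 8.41799e-10
Prior × likelihood for each component:
  π_1·L_1 = 0.13 × 0.012019 = 0.00156247
  π_2·L_2 = 0.47 × 0.000389624 = 0.000183123
  π_3·L_3 = 0.40 × 8.41799e-10 = 3.3672e-10
Sum: 0.00156247 + 0.000183123 + 3.3672e-10 = 0.0017456
So the posterior for Condition 1 is 0.00156247 / 0.0017456 ≈ 0.895.

0.895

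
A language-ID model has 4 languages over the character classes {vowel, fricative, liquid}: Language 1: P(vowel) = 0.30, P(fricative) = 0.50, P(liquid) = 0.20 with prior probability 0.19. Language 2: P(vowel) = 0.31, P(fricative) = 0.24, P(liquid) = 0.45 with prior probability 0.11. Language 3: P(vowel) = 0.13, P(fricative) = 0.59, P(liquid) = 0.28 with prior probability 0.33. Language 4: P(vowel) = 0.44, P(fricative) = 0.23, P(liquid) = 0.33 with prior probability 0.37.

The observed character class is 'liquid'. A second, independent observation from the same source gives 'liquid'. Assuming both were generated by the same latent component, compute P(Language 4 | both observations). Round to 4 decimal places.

0.4195

By Bayes' theorem, P(k | x) = π_k f_k(x) / Σ_j π_j f_j(x).
Since both observations come from the same component, the likelihood for component k is f_k(x₁)·f_k(x₂).
  L_1 = [0.2] × [0.2] = 0.04
  L_2 = [0.45] × [0.45] = 0.2025
  L_3 = [0.28] × [0.28] = 0.0784
  L_4 = [0.33] × [0.33] = 0.1089
Prior × likelihood for each component:
  π_1·L_1 = 0.19 × 0.04 = 0.0076
  π_2·L_2 = 0.11 × 0.2025 = 0.022275
  π_3·L_3 = 0.33 × 0.0784 = 0.025872
  π_4·L_4 = 0.37 × 0.1089 = 0.040293
Sum: 0.0076 + 0.022275 + 0.025872 + 0.040293 = 0.09604
So the posterior for Language 4 is 0.040293 / 0.09604 ≈ 0.4195.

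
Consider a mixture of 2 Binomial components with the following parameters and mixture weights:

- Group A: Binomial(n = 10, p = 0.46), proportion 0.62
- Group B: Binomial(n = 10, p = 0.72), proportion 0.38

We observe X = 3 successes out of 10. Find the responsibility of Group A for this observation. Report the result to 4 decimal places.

By Bayes' theorem, P(k | x) = w_k f_k(x) / Σ_j w_j f_j(x).
Component likelihoods at x = 3 successes out of 10:
  L_A = 0.156391
  L_B = 0.00604345
Unnormalised posteriors:
  w_A·L_A = 0.62 × 0.156391 = 0.0969623
  w_B·L_B = 0.38 × 0.00604345 = 0.00229651
Marginal: 0.0969623 + 0.00229651 = 0.0992588
Responsibility of Group A: 0.0969623 / 0.0992588 ≈ 0.9769

0.9769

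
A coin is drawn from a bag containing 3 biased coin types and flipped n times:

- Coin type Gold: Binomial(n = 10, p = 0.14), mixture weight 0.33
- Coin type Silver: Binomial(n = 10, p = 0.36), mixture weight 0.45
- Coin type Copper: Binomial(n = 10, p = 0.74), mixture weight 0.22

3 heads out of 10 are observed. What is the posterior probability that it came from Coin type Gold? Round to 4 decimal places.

P(component k | x) = w_k·f_k(x) / marginal(x), where marginal(x) = Σ_j w_j·f_j(x).
Component likelihoods at x = 3 heads out of 10:
  L_Gold = C(10,3)·0.14^3·0.86^7 = 120·0.002744·0.347928 = 0.114566
  L_Silver = C(10,3)·0.36^3·0.64^7 = 120·0.046656·0.0439805 = 0.246234
  L_Copper = C(10,3)·0.74^3·0.26^7 = 120·0.405224·8.03181e-05 = 0.00390562
Prior × likelihood for each component:
  w_Gold·L_Gold = 0.33 × 0.114566 = 0.0378067
  w_Silver·L_Silver = 0.45 × 0.246234 = 0.110805
  w_Copper·L_Copper = 0.22 × 0.00390562 = 0.000859236
Marginal: 0.0378067 + 0.110805 + 0.000859236 = 0.149471
P(Coin type Gold | 3 heads out of 10) ≈ 0.2529

0.2529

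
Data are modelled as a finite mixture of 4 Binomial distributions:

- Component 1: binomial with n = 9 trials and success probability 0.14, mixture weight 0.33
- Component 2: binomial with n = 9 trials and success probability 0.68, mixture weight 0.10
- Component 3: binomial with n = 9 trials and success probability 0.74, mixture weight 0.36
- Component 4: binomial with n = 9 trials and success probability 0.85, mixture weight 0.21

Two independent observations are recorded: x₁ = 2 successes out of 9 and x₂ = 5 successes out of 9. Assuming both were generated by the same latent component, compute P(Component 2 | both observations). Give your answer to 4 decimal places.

Apply Bayes' rule: the posterior for each component is proportional to its prior times its likelihood at x.
Since both observations come from the same component, the likelihood for component k is f_k(x₁)·f_k(x₂).
  f_1 = [0.245498] × [0.00370685] = 0.000910023
  f_2 = [0.00571966] × [0.192095] = 0.00109872
  f_3 = [0.00158336] × [0.127768] = 0.000202303
  f_4 = [4.44405e-05] × [0.0283029] = 1.25779e-06
Prior × likelihood for each component:
  w_1·f_1 = 0.33 × 0.000910023 = 0.000300308
  w_2·f_2 = 0.10 × 0.00109872 = 0.000109872
  w_3·f_3 = 0.36 × 0.000202303 = 7.2829e-05
  w_4·f_4 = 0.21 × 1.25779e-06 = 2.64137e-07
Sum: 0.000300308 + 0.000109872 + 7.2829e-05 + 2.64137e-07 = 0.000483272
So the posterior for Component 2 is 0.000109872 / 0.000483272 ≈ 0.2273.

0.2273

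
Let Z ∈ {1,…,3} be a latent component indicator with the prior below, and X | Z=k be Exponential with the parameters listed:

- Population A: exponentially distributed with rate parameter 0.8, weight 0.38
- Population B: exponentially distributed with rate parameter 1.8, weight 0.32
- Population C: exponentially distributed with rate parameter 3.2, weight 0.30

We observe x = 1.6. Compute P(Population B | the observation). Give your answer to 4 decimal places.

0.2637

By Bayes' theorem, P(k | x) = w_k f_k(x) / Σ_j w_j f_j(x).
Evaluate each component's likelihood at the observed value:
  p_A = 0.8·e^(−0.8·1.6) = 0.8·e^(−1.2800) = 0.22243
  p_B = 1.8·e^(−1.8·1.6) = 1.8·e^(−2.8800) = 0.101043
  p_C = 3.2·e^(−3.2·1.6) = 3.2·e^(−5.1200) = 0.0191233
Unnormalised posteriors:
  w_A·p_A = 0.38 × 0.22243 = 0.0845233
  w_B·p_B = 0.32 × 0.101043 = 0.0323336
  w_C·p_C = 0.30 × 0.0191233 = 0.00573698
Denominator: 0.0845233 + 0.0323336 + 0.00573698 = 0.122594
So the posterior for Population B is 0.0323336 / 0.122594 ≈ 0.2637.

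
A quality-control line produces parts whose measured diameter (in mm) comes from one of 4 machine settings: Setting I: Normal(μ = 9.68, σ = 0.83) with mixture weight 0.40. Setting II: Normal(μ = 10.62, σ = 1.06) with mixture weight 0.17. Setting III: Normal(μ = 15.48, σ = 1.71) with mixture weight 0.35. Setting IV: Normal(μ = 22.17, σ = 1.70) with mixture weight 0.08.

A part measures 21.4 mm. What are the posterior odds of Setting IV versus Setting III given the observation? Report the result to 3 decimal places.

Since P(k|x) ∝ w_k f_k(x), the posterior odds are w_i f_i(x) / (w_j f_j(x)).
Normal densities:
  L_I = (1/(0.83·√(2π)))·exp(−(21.4−9.68)²/(2·0.83²)) = 0.480653·exp(-99.69400) = 2.42815e-44
  L_II = (1/(1.06·√(2π)))·exp(−(21.4−10.62)²/(2·1.06²)) = 0.376361·exp(-51.71253) = 1.3096e-23
  L_III = (1/(1.71·√(2π)))·exp(−(21.4−15.48)²/(2·1.71²)) = 0.233300·exp(-5.99268) = 0.00058254
  L_IV = (1/(1.70·√(2π)))·exp(−(21.4−22.17)²/(2·1.70²)) = 0.234672·exp(-0.10258) = 0.211793
Odds = (0.08/0.35) × (0.211793/0.00058254) = 0.228571 × 363.569 ≈ 83.101

83.101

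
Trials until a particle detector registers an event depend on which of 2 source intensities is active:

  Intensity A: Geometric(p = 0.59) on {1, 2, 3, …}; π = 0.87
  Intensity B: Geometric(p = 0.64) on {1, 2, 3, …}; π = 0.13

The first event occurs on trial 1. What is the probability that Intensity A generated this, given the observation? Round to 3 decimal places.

P(component k | x) = π_k·f_k(x) / marginal(x), where marginal(x) = Σ_j π_j·f_j(x).
Component likelihoods at x = 1:
  p_A = 0.59·(1−0.59)^0 = 0.59·1 = 0.59
  p_B = 0.64·(1−0.64)^0 = 0.64·1 = 0.64
Prior × likelihood for each component:
  π_A·p_A = 0.87 × 0.59 = 0.5133
  π_B·p_B = 0.13 × 0.64 = 0.0832
Evidence: 0.5133 + 0.0832 = 0.5965
P(Intensity A | data) ≈ 0.861

0.861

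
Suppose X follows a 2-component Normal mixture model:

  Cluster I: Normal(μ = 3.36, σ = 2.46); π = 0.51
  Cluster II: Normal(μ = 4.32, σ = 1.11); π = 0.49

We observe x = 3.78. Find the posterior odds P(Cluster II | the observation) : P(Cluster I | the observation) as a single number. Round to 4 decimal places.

The posterior odds equal the prior odds times the likelihood ratio: (w_i/w_j)·(f_i(x)/f_j(x)).
Component likelihoods at x = 3.78:
  f_I = 0.159825
  f_II = 0.319297
Posterior odds = (w_II·f_II) / (w_I·f_I) = (0.49·0.319297) / (0.51·0.159825) = 0.156456 / 0.0815109 ≈ 1.9194

1.9194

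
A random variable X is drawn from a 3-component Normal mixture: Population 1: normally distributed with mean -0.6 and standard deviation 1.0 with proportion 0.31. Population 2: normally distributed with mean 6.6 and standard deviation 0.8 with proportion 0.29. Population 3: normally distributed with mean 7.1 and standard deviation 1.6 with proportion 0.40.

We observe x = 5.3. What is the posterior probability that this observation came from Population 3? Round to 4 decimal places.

Apply Bayes' rule: the posterior for each component is proportional to its prior times its likelihood at x.
Normal densities:
  p_1 = 1.10158e-08
  p_2 = 0.133173
  p_3 = 0.132423
Multiply by the mixture weights:
  π_1·p_1 = 0.31 × 1.10158e-08 = 3.41489e-09
  π_2·p_2 = 0.29 × 0.133173 = 0.0386201
  π_3·p_3 = 0.40 × 0.132423 = 0.0529692
Normaliser: 3.41489e-09 + 0.0386201 + 0.0529692 = 0.0915893
P(Population 3 | x) = 0.0529692 / 0.0915893 ≈ 0.5783

0.5783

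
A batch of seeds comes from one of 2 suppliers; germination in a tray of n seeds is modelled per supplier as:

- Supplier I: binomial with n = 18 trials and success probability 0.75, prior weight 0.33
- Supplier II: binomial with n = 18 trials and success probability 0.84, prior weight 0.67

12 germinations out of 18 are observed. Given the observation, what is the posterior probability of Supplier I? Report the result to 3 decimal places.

P(component k | x) = π_k·f_k(x) / marginal(x), where marginal(x) = Σ_j π_j·f_j(x).
Component likelihoods at x = 12 germinations out of 18:
  L_I = C(18,12)·0.75^12·0.25^6 = 18564·0.0316764·0.000244141 = 0.143564
  L_II = C(18,12)·0.84^12·0.16^6 = 18564·0.12341·1.67772e-05 = 0.0384364
Unnormalised posteriors:
  π_I·L_I = 0.33 × 0.143564 = 0.0473763
  π_II·L_II = 0.67 × 0.0384364 = 0.0257524
Sum: 0.0473763 + 0.0257524 = 0.0731287
So the posterior for Supplier I is 0.0473763 / 0.0731287 ≈ 0.648.

0.648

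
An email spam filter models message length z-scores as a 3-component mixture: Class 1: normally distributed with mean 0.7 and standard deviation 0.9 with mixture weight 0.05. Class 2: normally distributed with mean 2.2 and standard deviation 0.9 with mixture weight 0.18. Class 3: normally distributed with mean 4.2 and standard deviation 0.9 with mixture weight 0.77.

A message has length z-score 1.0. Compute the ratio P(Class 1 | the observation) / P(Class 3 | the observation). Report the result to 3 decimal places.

34.160

Since P(k|x) ∝ w_k f_k(x), the posterior odds are w_i f_i(x) / (w_j f_j(x)).
Component likelihoods at x = 1.0:
  p_1 = 0.419315
  p_2 = 0.182233
  p_3 = 0.000797072
Posterior odds = (w_1·p_1) / (w_3·p_3) = (0.05·0.419315) / (0.77·0.000797072) = 0.0209657 / 0.000613745 ≈ 34.160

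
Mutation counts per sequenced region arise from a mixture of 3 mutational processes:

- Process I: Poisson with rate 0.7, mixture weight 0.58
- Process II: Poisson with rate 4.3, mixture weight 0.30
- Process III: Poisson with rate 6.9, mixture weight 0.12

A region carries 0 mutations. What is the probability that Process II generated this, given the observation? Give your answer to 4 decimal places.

0.0139

Apply Bayes' rule: the posterior for each component is proportional to its prior times its likelihood at x.
Component likelihoods at x = 0 mutations:
  p_I = 0.496585
  p_II = 0.0135686
  p_III = 0.00100779
Unnormalised posteriors:
  P(Z=I)·p_I = 0.58 × 0.496585 = 0.288019
  P(Z=II)·p_II = 0.30 × 0.0135686 = 0.00407057
  P(Z=III)·p_III = 0.12 × 0.00100779 = 0.000120934
Sum: 0.288019 + 0.00407057 + 0.000120934 = 0.292211
So the posterior for Process II is 0.00407057 / 0.292211 ≈ 0.0139.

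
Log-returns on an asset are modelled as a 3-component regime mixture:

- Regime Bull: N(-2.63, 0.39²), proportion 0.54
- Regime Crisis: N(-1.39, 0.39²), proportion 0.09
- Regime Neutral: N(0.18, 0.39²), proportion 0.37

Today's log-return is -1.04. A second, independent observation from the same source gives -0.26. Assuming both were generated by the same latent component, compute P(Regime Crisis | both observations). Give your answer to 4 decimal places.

0.3811

Posterior ∝ prior × likelihood, so P(k | x) ∝ π_k f_k(x); normalise over all components.
Since both observations come from the same component, the likelihood for component k is f_k(x₁)·f_k(x₂).
  L_Bull = [0.000251522] × [9.79076e-09] = 2.46259e-12
  L_Crisis = [0.683844] × [0.0153768] = 0.0105153
  L_Neutral = [0.00767211] × [0.541315] = 0.00415303
Multiply by the mixture weights:
  π_Bull·L_Bull = 0.54 × 2.46259e-12 = 1.3298e-12
  π_Crisis·L_Crisis = 0.09 × 0.0105153 = 0.000946378
  π_Neutral·L_Neutral = 0.37 × 0.00415303 = 0.00153662
Marginal: 1.3298e-12 + 0.000946378 + 0.00153662 = 0.002483
P(Regime Crisis | x) = 0.000946378 / 0.002483 ≈ 0.3811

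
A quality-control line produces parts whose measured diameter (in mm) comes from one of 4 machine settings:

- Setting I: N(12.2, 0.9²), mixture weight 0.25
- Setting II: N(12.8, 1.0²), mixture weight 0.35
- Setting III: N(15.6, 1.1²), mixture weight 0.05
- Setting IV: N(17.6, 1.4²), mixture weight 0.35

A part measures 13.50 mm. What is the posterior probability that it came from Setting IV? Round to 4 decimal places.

0.0090

P(component k | x) = π_k·f_k(x) / marginal(x), where marginal(x) = Σ_j π_j·f_j(x).
Evaluate each component's likelihood at the observed value:
  f_I = (1/(0.9·√(2π)))·exp(−(13.50−12.2)²/(2·0.9²)) = 0.443269·exp(-1.04321) = 0.156173
  f_II = (1/(1.0·√(2π)))·exp(−(13.50−12.8)²/(2·1.0²)) = 0.398942·exp(-0.24500) = 0.312254
  f_III = (1/(1.1·√(2π)))·exp(−(13.50−15.6)²/(2·1.1²)) = 0.362675·exp(-1.82231) = 0.0586268
  f_IV = (1/(1.4·√(2π)))·exp(−(13.50−17.6)²/(2·1.4²)) = 0.284959·exp(-4.28827) = 0.00391212
Multiply by the mixture weights:
  π_I·f_I = 0.25 × 0.156173 = 0.0390434
  π_II·f_II = 0.35 × 0.312254 = 0.109289
  π_III·f_III = 0.05 × 0.0586268 = 0.00293134
  π_IV·f_IV = 0.35 × 0.00391212 = 0.00136924
Normaliser: 0.0390434 + 0.109289 + 0.00293134 + 0.00136924 = 0.152633
P(Setting IV | 13.50 mm) ≈ 0.0090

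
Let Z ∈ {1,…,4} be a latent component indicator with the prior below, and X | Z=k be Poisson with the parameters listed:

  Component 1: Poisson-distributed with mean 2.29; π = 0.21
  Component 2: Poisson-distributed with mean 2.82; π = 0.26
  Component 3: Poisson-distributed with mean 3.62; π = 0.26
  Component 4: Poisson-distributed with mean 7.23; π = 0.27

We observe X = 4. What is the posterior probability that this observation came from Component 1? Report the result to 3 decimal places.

0.177

P(component k | x) = π_k·f_k(x) / marginal(x), where marginal(x) = Σ_j π_j·f_j(x).
Evaluate each component's likelihood at the observed value:
  f_1 = e^(−2.29)·2.29^4/4! = 0.116037
  f_2 = e^(−2.82)·2.82^4/4! = 0.157063
  f_3 = e^(−3.62)·3.62^4/4! = 0.191636
  f_4 = e^(−7.23)·7.23^4/4! = 0.0824884
Unnormalised posteriors:
  π_1·f_1 = 0.21 × 0.116037 = 0.0243678
  π_2·f_2 = 0.26 × 0.157063 = 0.0408365
  π_3·f_3 = 0.26 × 0.191636 = 0.0498254
  π_4·f_4 = 0.27 × 0.0824884 = 0.0222719
Evidence: 0.0243678 + 0.0408365 + 0.0498254 + 0.0222719 = 0.137301
P(Component 1 | 4) = 0.0243678 / 0.137301 ≈ 0.177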